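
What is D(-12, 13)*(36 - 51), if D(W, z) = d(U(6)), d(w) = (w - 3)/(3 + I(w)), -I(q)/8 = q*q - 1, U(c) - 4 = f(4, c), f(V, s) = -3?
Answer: 10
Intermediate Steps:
U(c) = 1 (U(c) = 4 - 3 = 1)
I(q) = 8 - 8*q**2 (I(q) = -8*(q*q - 1) = -8*(q**2 - 1) = -8*(-1 + q**2) = 8 - 8*q**2)
d(w) = (-3 + w)/(11 - 8*w**2) (d(w) = (w - 3)/(3 + (8 - 8*w**2)) = (-3 + w)/(11 - 8*w**2))
D(W, z) = -2/3 (D(W, z) = (3 - 1*1)/(-11 + 8*1**2) = (3 - 1)/(-11 + 8*1) = 2/(-11 + 8) = 2/(-3) = -1/3*2 = -2/3)
D(-12, 13)*(36 - 51) = -2*(36 - 51)/3 = -2/3*(-15) = 10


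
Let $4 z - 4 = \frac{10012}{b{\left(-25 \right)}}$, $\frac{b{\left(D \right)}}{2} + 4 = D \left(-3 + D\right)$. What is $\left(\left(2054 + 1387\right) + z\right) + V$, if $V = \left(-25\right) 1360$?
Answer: $- \frac{42534233}{1392} \approx -30556.0$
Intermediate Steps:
$b{\left(D \right)} = -8 + 2 D \left(-3 + D\right)$
$V = -34000$
$z = \frac{3895}{1392}$ ($z = 1 + \frac{10012 \frac{1}{-8 - -150 + 2 \left(-25\right)^{2}}}{4} = 1 + \frac{10012 \frac{1}{-8 + 150 + 2 \cdot 625}}{4} = 1 + \frac{10012 \frac{1}{-8 + 150 + 1250}}{4} = 1 + \frac{10012 \cdot \frac{1}{1392}}{4} = 1 + \frac{1}{4} \cdot \frac{2503}{348} = 1 + \frac{2503}{1392} = \frac{3895}{1392} \approx 2.7981$)
$\left(\left(2054 + 1387\right) + z\right) + V = \left(\left(2054 + 1387\right) + \frac{3895}{1392}\right) - 34000 = \left(3441 + \frac{3895}{1392}\right) - 34000 = \frac{4793767}{1392} - 34000 = - \frac{42534233}{1392}$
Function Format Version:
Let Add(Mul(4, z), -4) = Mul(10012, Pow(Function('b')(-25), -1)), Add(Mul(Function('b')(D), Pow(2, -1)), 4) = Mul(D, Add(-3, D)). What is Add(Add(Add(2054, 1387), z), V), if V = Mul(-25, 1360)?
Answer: Rational(-42534233, 1392) ≈ -30556.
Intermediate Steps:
Function('b')(D) = Add(-8, Mul(2, D, Add(-3, D))) (Function('b')(D) = Add(-8, Mul(2, Mul(D, Add(-3, D)))) = Add(-8, Mul(2, D, Add(-3, D))))
V = -34000
z = Rational(3895, 1392) (z = Add(1, Mul(Rational(1, 4), Mul(10012, Pow(Add(-8, Mul(-6, -25), Mul(2, Pow(-25, 2))), -1)))) = Add(1, Mul(Rational(1, 4), Mul(10012, Pow(Add(-8, 150, Mul(2, 625)), -1)))) = Add(1, Mul(Rational(1, 4), Mul(10012, Pow(Add(-8, 150, 1250), -1)))) = Add(1, Mul(Rational(1, 4), Mul(10012, Pow(1392, -1)))) = Add(1, Mul(Rational(1, 4), Mul(10012, Rational(1, 1392)))) = Add(1, Mul(Rational(1, 4), Rational(2503, 348))) = Add(1, Rational(2503, 1392)) = Rational(3895, 1392) ≈ 2.7981)
Add(Add(Add(2054, 1387), z), V) = Add(Add(Add(2054, 1387), Rational(3895, 1392)), -34000) = Add(Add(3441, Rational(3895, 1392)), -34000) = Add(Rational(4793767, 1392), -34000) = Rational(-42534233, 1392)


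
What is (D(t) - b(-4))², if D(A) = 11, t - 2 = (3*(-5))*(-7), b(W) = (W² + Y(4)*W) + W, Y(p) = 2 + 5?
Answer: 729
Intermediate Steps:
Y(p) = 7
b(W) = W² + 8*W (b(W) = (W² + 7*W) + W = W² + 8*W)
t = 107 (t = 2 + (3*(-5))*(-7) = 2 - 15*(-7) = 2 + 105 = 107)
(D(t) - b(-4))² = (11 - (-4)*(8 - 4))² = (11 - (-4)*4)² = (11 - 1*(-16))² = (11 + 16)² = 27² = 729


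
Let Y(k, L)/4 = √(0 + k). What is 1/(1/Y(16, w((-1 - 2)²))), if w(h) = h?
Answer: 16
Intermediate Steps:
Y(k, L) = 4*√k (Y(k, L) = 4*√(0 + k) = 4*√k)
1/(1/Y(16, w((-1 - 2)²))) = 1/(1/(4*√16)) = 1/(1/(4*4)) = 1/(1/16) = 16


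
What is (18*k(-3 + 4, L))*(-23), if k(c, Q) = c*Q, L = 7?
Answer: -2898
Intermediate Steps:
k(c, Q) = Q*c
(18*k(-3 + 4, L))*(-23) = (18*(7*(-3 + 4)))*(-23) = (18*(7*1))*(-23) = (18*7)*(-23) = 126*(-23) = -2898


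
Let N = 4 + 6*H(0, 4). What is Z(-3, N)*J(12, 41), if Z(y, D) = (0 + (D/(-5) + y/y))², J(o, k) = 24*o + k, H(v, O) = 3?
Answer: 95081/25 ≈ 3803.2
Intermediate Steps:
J(o, k) = k + 24*o
N = 22 (N = 4 + 6*3 = 4 + 18 = 22)
Z(y, D) = (1 - D/5)² (Z(y, D) = (0 + (D*(-⅕) + 1))² = (0 + (-D/5 + 1))² = (0 + (1 - D/5))² = (1 - D/5)²)
Z(-3, N)*J(12, 41) = ((-5 + 22)²/25)*(41 + 24*12) = ((1/25)*17²)*(41 + 288) = ((1/25)*289)*329 = (289/25)*329 = 95081/25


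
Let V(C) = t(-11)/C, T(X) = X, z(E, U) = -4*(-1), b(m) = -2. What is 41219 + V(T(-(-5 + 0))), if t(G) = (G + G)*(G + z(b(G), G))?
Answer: 206249/5 ≈ 41250.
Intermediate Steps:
z(E, U) = 4
t(G) = 2*G*(4 + G) (t(G) = (G + G)*(G + 4) = (2*G)*(4 + G) = 2*G*(4 + G))
V(C) = 154/C (V(C) = (2*(-11)*(4 - 11))/C = (2*(-11)*(-7))/C = 154/C)
41219 + V(T(-(-5 + 0))) = 41219 + 154/((-(-5 + 0))) = 41219 + 154/((-1*(-5))) = 41219 + 154/5 = 206249/5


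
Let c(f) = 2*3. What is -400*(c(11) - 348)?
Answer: 136800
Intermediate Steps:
c(f) = 6
-400*(c(11) - 348) = -400*(6 - 348) = -400*(-342) = 136800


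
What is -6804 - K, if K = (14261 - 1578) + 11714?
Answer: -31201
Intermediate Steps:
K = 24397 (K = 12683 + 11714 = 24397)
-6804 - K = -6804 - 1*24397 = -6804 - 24397 = -31201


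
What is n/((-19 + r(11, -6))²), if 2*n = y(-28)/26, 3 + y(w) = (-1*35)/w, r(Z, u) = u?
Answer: -7/130000 ≈ -5.3846e-5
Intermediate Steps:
y(w) = -3 - 35/w (y(w) = -3 + (-1*35)/w = -3 - 35/w)
n = -7/208 (n = ((-3 - 35/(-28))/26)/2 = ((-3 - 35*(-1/28))*(1/26))/2 = ((-3 + 5/4)*(1/26))/2 = (-7/4*1/26)/2 = (½)*(-7/104) = -7/208 ≈ -0.033654)
n/((-19 + r(11, -6))²) = -7/(208*(-19 - 6)²) = -7/(208*((-25)²)) = -7/208/625 = -7/208*1/625 = -7/130000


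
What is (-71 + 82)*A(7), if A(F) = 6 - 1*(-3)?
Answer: 99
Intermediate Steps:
A(F) = 9 (A(F) = 6 + 3 = 9)
(-71 + 82)*A(7) = (-71 + 82)*9 = 11*9 = 99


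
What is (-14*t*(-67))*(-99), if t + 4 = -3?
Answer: 650034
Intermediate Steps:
t = -7 (t = -4 - 3 = -7)
(-14*t*(-67))*(-99) = (-14*(-7)*(-67))*(-99) = (98*(-67))*(-99) = -6566*(-99) = 650034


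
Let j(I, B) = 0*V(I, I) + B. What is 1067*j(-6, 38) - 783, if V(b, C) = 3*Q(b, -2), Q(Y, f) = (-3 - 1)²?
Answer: 39763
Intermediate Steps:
Q(Y, f) = 16 (Q(Y, f) = (-4)² = 16)
V(b, C) = 48 (V(b, C) = 3*16 = 48)
j(I, B) = B (j(I, B) = 0*48 + B = 0 + B = B)
1067*j(-6, 38) - 783 = 1067*38 - 783 = 40546 - 783 = 39763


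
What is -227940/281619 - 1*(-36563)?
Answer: 118351811/3237 ≈ 36562.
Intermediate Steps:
-227940/281619 - 1*(-36563) = -227940*1/281619 + 36563 = -2620/3237 + 36563 = 118351811/3237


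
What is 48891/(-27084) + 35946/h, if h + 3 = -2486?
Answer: -365083721/22470692 ≈ -16.247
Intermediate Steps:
h = -2489 (h = -3 - 2486 = -2489)
48891/(-27084) + 35946/h = 48891/(-27084) + 35946/(-2489) = 48891*(-1/27084) + 35946*(-1/2489) = -16297/9028 - 35946/2489 = -365083721/22470692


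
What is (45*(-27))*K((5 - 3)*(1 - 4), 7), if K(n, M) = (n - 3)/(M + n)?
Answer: 10935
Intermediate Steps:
K(n, M) = (-3 + n)/(M + n)
(45*(-27))*K((5 - 3)*(1 - 4), 7) = (45*(-27))*((-3 + (5 - 3)*(1 - 4))/(7 + (5 - 3)*(1 - 4))) = -1215*(-3 + 2*(-3))/(7 + 2*(-3)) = -1215*(-3 - 6)/(7 - 6) = -1215*(-9)/1 = -1215*(-9) = 10935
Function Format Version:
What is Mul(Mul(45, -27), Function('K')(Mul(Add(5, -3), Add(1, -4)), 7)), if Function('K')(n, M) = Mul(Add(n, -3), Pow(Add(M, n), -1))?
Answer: 10935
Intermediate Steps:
Function('K')(n, M) = Mul(Pow(Add(M, n), -1), Add(-3, n)) (Function('K')(n, M) = Mul(Add(-3, n), Pow(Add(M, n), -1)) = Mul(Pow(Add(M, n), -1), Add(-3, n)))
Mul(Mul(45, -27), Function('K')(Mul(Add(5, -3), Add(1, -4)), 7)) = Mul(Mul(45, -27), Mul(Pow(Add(7, Mul(Add(5, -3), Add(1, -4))), -1), Add(-3, Mul(Add(5, -3), Add(1, -4))))) = Mul(-1215, Mul(Pow(Add(7, Mul(2, -3)), -1), Add(-3, Mul(2, -3)))) = Mul(-1215, Mul(Pow(Add(7, -6), -1), Add(-3, -6))) = Mul(-1215, Mul(Pow(1, -1), -9)) = Mul(-1215, Mul(1, -9)) = Mul(-1215, -9) = 10935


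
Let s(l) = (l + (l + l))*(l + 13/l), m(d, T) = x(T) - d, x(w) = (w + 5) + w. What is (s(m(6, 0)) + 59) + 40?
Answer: 141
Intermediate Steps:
x(w) = 5 + 2*w (x(w) = (5 + w) + w = 5 + 2*w)
m(d, T) = 5 - d + 2*T (m(d, T) = (5 + 2*T) - d = 5 - d + 2*T)
s(l) = 3*l*(l + 13/l) (s(l) = (l + 2*l)*(l + 13/l) = (3*l)*(l + 13/l) = 3*l*(l + 13/l))
(s(m(6, 0)) + 59) + 40 = ((39 + 3*(5 - 1*6 + 2*0)²) + 59) + 40 = ((39 + 3*(5 - 6 + 0)²) + 59) + 40 = ((39 + 3*(-1)²) + 59) + 40 = ((39 + 3*1) + 59) + 40 = ((39 + 3) + 59) + 40 = (42 + 59) + 40 = 101 + 40 = 141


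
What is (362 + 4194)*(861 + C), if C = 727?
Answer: 7234928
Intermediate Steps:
(362 + 4194)*(861 + C) = (362 + 4194)*(861 + 727) = 4556*1588 = 7234928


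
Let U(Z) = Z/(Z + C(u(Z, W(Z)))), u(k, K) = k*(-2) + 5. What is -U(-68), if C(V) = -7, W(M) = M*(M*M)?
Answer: -68/75 ≈ -0.90667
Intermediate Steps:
W(M) = M³ (W(M) = M*M² = M³)
u(k, K) = 5 - 2*k (u(k, K) = -2*k + 5 = 5 - 2*k)
U(Z) = Z/(-7 + Z) (U(Z) = Z/(Z - 7) = Z/(-7 + Z))
-U(-68) = -(-68)/(-7 - 68) = -(-68)/(-75) = -(-68)*(-1)/75 = -1*68/75 = -68/75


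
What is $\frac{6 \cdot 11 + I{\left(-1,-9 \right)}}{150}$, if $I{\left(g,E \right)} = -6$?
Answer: $\frac{2}{5} \approx 0.4$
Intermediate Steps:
$\frac{6 \cdot 11 + I{\left(-1,-9 \right)}}{150} = \frac{6 \cdot 11 - 6}{150} = \frac{66 - 6}{150} = \frac{1}{150} \cdot 60 = \frac{2}{5}$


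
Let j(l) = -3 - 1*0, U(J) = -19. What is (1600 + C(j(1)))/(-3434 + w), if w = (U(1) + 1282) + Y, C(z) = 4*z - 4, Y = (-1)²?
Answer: -792/1085 ≈ -0.72995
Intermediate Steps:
Y = 1
j(l) = -3 (j(l) = -3 + 0 = -3)
C(z) = -4 + 4*z
w = 1264 (w = (-19 + 1282) + 1 = 1263 + 1 = 1264)
(1600 + C(j(1)))/(-3434 + w) = (1600 + (-4 + 4*(-3)))/(-3434 + 1264) = (1600 + (-4 - 12))/(-2170) = (1600 - 16)*(-1/2170) = 1584*(-1/2170) = -792/1085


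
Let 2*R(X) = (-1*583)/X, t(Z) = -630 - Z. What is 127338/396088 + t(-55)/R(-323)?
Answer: -6684211343/10496332 ≈ -636.81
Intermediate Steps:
R(X) = -583/(2*X) (R(X) = ((-1*583)/X)/2 = (-583/X)/2 = -583/(2*X))
127338/396088 + t(-55)/R(-323) = 127338/396088 + (-630 - 1*(-55))/((-583/2/(-323))) = 127338*(1/396088) + (-630 + 55)/((-583/2*(-1/323))) = 63669/198044 - 575/583/646 = 63669/198044 - 575*646/583 = 63669/198044 - 371450/583 = -6684211343/10496332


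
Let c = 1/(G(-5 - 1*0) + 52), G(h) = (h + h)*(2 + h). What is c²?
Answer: 1/6724 ≈ 0.00014872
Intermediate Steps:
G(h) = 2*h*(2 + h) (G(h) = (2*h)*(2 + h) = 2*h*(2 + h))
c = 1/82 (c = 1/(2*(-5 - 1*0)*(2 + (-5 - 1*0)) + 52) = 1/(2*(-5 + 0)*(2 + (-5 + 0)) + 52) = 1/(2*(-5)*(2 - 5) + 52) = 1/(2*(-5)*(-3) + 52) = 1/(30 + 52) = 1/82 ≈ 0.012195)
c² = (1/82)² = 1/6724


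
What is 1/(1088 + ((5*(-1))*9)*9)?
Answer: 1/683 ≈ 0.0014641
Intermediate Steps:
1/(1088 + ((5*(-1))*9)*9) = 1/(1088 - 5*9*9) = 1/(1088 - 45*9) = 1/(1088 - 405) = 1/683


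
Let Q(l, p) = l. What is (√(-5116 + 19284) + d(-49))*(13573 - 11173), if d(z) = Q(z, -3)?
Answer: -117600 + 4800*√3542 ≈ 1.6807e+5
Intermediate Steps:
d(z) = z
(√(-5116 + 19284) + d(-49))*(13573 - 11173) = (√(-5116 + 19284) - 49)*(13573 - 11173) = (√14168 - 49)*2400 = (2*√3542 - 49)*2400 = (-49 + 2*√3542)*2400 = -117600 + 4800*√3542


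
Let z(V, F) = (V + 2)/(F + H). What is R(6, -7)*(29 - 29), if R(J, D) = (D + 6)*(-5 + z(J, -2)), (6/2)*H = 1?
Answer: 0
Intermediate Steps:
H = ⅓ (H = (⅓)*1 = ⅓ ≈ 0.33333)
z(V, F) = (2 + V)/(⅓ + F) (z(V, F) = (V + 2)/(F + ⅓) = (2 + V)/(⅓ + F))
R(J, D) = (6 + D)*(-31/5 - 3*J/5) (R(J, D) = (D + 6)*(-5 + 3*(2 + J)/(1 + 3*(-2))) = (6 + D)*(-5 + 3*(2 + J)/(1 - 6)) = (6 + D)*(-5 + 3*(2 + J)/(-5)) = (6 + D)*(-5 + 3*(-⅕)*(2 + J)) = (6 + D)*(-5 + (-6/5 - 3*J/5)) = (6 + D)*(-31/5 - 3*J/5))
R(6, -7)*(29 - 29) = (-186/5 - 31/5*(-7) - 18/5*6 - ⅗*(-7)*6)*(29 - 29) = (-186/5 + 217/5 - 108/5 + 126/5)*0 = (49/5)*0 = 0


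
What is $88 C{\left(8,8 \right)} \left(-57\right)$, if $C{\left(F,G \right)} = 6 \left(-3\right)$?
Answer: $90288$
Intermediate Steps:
$C{\left(F,G \right)} = -18$
$88 C{\left(8,8 \right)} \left(-57\right) = 88 \left(-18\right) \left(-57\right) = \left(-1584\right) \left(-57\right) = 90288$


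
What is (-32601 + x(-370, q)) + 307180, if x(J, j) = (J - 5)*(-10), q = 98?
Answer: 278329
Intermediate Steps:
x(J, j) = 50 - 10*J (x(J, j) = (-5 + J)*(-10) = 50 - 10*J)
(-32601 + x(-370, q)) + 307180 = (-32601 + (50 - 10*(-370))) + 307180 = (-32601 + (50 + 3700)) + 307180 = (-32601 + 3750) + 307180 = -28851 + 307180 = 278329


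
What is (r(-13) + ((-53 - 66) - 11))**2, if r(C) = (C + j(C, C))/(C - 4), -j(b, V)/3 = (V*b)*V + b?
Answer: 77915929/289 ≈ 2.6961e+5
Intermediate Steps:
j(b, V) = -3*b - 3*b*V**2 (j(b, V) = -3*((V*b)*V + b) = -3*(b*V**2 + b) = -3*(b + b*V**2) = -3*b - 3*b*V**2)
r(C) = (C - 3*C*(1 + C**2))/(-4 + C) (r(C) = (C - 3*C*(1 + C**2))/(C - 4) = (C - 3*C*(1 + C**2))/(-4 + C))
(r(-13) + ((-53 - 66) - 11))**2 = (-13*(-2 - 3*(-13)**2)/(-4 - 13) + ((-53 - 66) - 11))**2 = (-13*(-2 - 3*169)/(-17) + (-119 - 11))**2 = (-13*(-1/17)*(-2 - 507) - 130)**2 = (-13*(-1/17)*(-509) - 130)**2 = (-6617/17 - 130)**2 = (-8827/17)**2 = 77915929/289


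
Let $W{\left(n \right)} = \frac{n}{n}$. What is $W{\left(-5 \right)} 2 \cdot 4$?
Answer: $8$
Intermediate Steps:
$W{\left(n \right)} = 1$
$W{\left(-5 \right)} 2 \cdot 4 = 1 \cdot 2 \cdot 4 = 1 \cdot 8 = 8$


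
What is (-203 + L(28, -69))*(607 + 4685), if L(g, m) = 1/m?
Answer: -24710112/23 ≈ -1.0744e+6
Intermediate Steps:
(-203 + L(28, -69))*(607 + 4685) = (-203 + 1/(-69))*(607 + 4685) = (-203 - 1/69)*5292 = -14008/69*5292 = -24710112/23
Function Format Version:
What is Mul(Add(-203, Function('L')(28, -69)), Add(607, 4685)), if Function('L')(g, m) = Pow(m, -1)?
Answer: Rational(-24710112, 23) ≈ -1.0744e+6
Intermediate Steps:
Mul(Add(-203, Function('L')(28, -69)), Add(607, 4685)) = Mul(Add(-203, Pow(-69, -1)), Add(607, 4685)) = Mul(Add(-203, Rational(-1, 69)), 5292) = Mul(Rational(-14008, 69), 5292) = Rational(-24710112, 23)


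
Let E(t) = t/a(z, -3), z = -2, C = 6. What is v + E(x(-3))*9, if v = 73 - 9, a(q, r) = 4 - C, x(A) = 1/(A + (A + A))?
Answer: 129/2 ≈ 64.500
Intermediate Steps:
x(A) = 1/(3*A) (x(A) = 1/(A + 2*A) = 1/(3*A))
a(q, r) = -2 (a(q, r) = 4 - 1*6 = 4 - 6 = -2)
E(t) = -t/2 (E(t) = t/(-2) = t*(-½) = -t/2)
v = 64
v + E(x(-3))*9 = 64 - 1/(6*(-3))*9 = 64 - (-1)/(6*3)*9 = 64 - ½*(-⅑)*9 = 64 + (1/18)*9 = 64 + ½ = 129/2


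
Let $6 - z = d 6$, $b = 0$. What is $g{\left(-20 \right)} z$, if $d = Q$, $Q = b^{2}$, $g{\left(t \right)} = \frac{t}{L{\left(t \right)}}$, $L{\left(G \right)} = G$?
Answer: $6$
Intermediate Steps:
$g{\left(t \right)} = 1$ ($g{\left(t \right)} = \frac{t}{t} = 1$)
$Q = 0$ ($Q = 0^{2} = 0$)
$d = 0$
$z = 6$ ($z = 6 - 0 \cdot 6 = 6 - 0 = 6 + 0 = 6$)
$g{\left(-20 \right)} z = 1 \cdot 6 = 6$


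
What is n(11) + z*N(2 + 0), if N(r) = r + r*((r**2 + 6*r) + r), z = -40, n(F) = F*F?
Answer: -1399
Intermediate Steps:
n(F) = F**2
N(r) = r + r*(r**2 + 7*r)
n(11) + z*N(2 + 0) = 11**2 - 40*(2 + 0)*(1 + (2 + 0)**2 + 7*(2 + 0)) = 121 - 80*(1 + 2**2 + 7*2) = 121 - 80*(1 + 4 + 14) = 121 - 80*19 = 121 - 40*38 = 121 - 1520 = -1399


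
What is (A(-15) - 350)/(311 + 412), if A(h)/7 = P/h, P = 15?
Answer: -119/241 ≈ -0.49378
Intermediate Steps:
A(h) = 105/h (A(h) = 7*(15/h) = 105/h)
(A(-15) - 350)/(311 + 412) = (105/(-15) - 350)/(311 + 412) = (105*(-1/15) - 350)/723 = (-7 - 350)*(1/723) = -357*1/723 = -119/241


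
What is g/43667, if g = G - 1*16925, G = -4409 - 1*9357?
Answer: -30691/43667 ≈ -0.70284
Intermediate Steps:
G = -13766 (G = -4409 - 9357 = -13766)
g = -30691 (g = -13766 - 1*16925 = -13766 - 16925 = -30691)
g/43667 = -30691/43667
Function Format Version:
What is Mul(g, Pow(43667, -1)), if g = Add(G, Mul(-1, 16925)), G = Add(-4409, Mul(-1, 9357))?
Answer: Rational(-30691, 43667) ≈ -0.70284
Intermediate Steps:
G = -13766 (G = Add(-4409, -9357) = -13766)
g = -30691 (g = Add(-13766, Mul(-1, 16925)) = Add(-13766, -16925) = -30691)
Mul(g, Pow(43667, -1)) = Mul(-30691, Pow(43667, -1)) = Mul(-30691, Rational(1, 43667)) = Rational(-30691, 43667)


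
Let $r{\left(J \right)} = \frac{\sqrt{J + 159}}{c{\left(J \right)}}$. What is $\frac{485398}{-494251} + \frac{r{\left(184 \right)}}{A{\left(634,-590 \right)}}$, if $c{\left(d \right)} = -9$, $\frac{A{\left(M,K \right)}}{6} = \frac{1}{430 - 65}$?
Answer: $- \frac{485398}{494251} - \frac{2555 \sqrt{7}}{54} \approx -126.17$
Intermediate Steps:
$A{\left(M,K \right)} = \frac{6}{365}$ ($A{\left(M,K \right)} = \frac{6}{430 - 65} = \frac{6}{365}$)
$r{\left(J \right)} = - \frac{\sqrt{159 + J}}{9}$ ($r{\left(J \right)} = \frac{\sqrt{J + 159}}{-9} = \sqrt{159 + J} \left(- \frac{1}{9}\right) = - \frac{\sqrt{159 + J}}{9}$)
$\frac{485398}{-494251} + \frac{r{\left(184 \right)}}{A{\left(634,-590 \right)}} = \frac{485398}{-494251} + \frac{\left(- \frac{1}{9}\right) \sqrt{159 + 184}}{\frac{6}{365}} = 485398 \left(- \frac{1}{494251}\right) + - \frac{\sqrt{343}}{9} \cdot \frac{365}{6} = - \frac{485398}{494251} + - \frac{7 \sqrt{7}}{9} \cdot \frac{365}{6} = - \frac{485398}{494251} - \frac{2555 \sqrt{7}}{54}$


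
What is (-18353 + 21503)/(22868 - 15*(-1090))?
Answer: 1575/19609 ≈ 0.080320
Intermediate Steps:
(-18353 + 21503)/(22868 - 15*(-1090)) = 3150/(22868 + 16350) = 3150/39218 = 3150*(1/39218) = 1575/19609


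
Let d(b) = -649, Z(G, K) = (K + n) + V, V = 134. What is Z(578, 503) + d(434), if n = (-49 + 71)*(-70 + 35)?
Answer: -782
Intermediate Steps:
n = -770 (n = 22*(-35) = -770)
Z(G, K) = -636 + K (Z(G, K) = (K - 770) + 134 = (-770 + K) + 134 = -636 + K)
Z(578, 503) + d(434) = (-636 + 503) - 649 = -133 - 649 = -782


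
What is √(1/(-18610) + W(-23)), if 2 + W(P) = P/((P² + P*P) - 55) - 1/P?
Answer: I*√364844039899935810/429314090 ≈ 1.4069*I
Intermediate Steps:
W(P) = -2 - 1/P + P/(-55 + 2*P²) (W(P) = -2 + (P/((P² + P*P) - 55) - 1/P) = -2 + (P/((P² + P²) - 55) - 1/P) = -2 + (P/(2*P² - 55) - 1/P) = -2 + (P/(-55 + 2*P²) - 1/P) = -2 + (-1/P + P/(-55 + 2*P²)) = -2 - 1/P + P/(-55 + 2*P²))
√(1/(-18610) + W(-23)) = √(1/(-18610) + (55 - 1*(-23)² - 4*(-23)³ + 110*(-23))/((-23)*(-55 + 2*(-23)²))) = √(-1/18610 - (55 - 1*529 - 4*(-12167) - 2530)/(23*(-55 + 2*529))) = √(-1/18610 - (55 - 529 + 48668 - 2530)/(23*(-55 + 1058))) = √(-1/18610 - 1/23*45664/1003) = √(-1/18610 - 1/23*1/1003*45664) = √(-1/18610 - 45664/23069) = √(-849830109/429314090) = I*√364844039899935810/429314090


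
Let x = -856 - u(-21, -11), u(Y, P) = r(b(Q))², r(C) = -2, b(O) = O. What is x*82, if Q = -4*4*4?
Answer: -70520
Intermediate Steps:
Q = -64 (Q = -16*4 = -64)
u(Y, P) = 4 (u(Y, P) = (-2)² = 4)
x = -860 (x = -856 - 1*4 = -856 - 4 = -860)
x*82 = -860*82 = -70520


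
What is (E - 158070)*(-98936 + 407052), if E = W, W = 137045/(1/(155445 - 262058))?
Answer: -4501863358391980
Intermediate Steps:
W = -14610778585 (W = 137045/(1/(-106613)) = 137045/(-1/106613) = 137045*(-106613) = -14610778585)
E = -14610778585
(E - 158070)*(-98936 + 407052) = (-14610778585 - 158070)*(-98936 + 407052) = -14610936655*308116 = -4501863358391980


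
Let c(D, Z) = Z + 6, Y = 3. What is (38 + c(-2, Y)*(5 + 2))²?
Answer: 10201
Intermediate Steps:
c(D, Z) = 6 + Z
(38 + c(-2, Y)*(5 + 2))² = (38 + (6 + 3)*(5 + 2))² = (38 + 9*7)² = (38 + 63)² = 101² = 10201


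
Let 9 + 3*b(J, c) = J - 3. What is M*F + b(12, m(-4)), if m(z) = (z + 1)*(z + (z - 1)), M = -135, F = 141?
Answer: -19035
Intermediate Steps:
m(z) = (1 + z)*(-1 + 2*z) (m(z) = (1 + z)*(z + (-1 + z)) = (1 + z)*(-1 + 2*z))
b(J, c) = -4 + J/3 (b(J, c) = -3 + (J - 3)/3 = -3 + (-3 + J)/3 = -3 + (-1 + J/3) = -4 + J/3)
M*F + b(12, m(-4)) = -135*141 + (-4 + (⅓)*12) = -19035 + (-4 + 4) = -19035 + 0 = -19035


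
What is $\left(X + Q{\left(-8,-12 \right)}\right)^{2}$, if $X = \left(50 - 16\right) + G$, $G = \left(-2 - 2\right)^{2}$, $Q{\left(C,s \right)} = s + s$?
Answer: $676$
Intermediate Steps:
$Q{\left(C,s \right)} = 2 s$
$G = 16$ ($G = \left(-4\right)^{2} = 16$)
$X = 50$ ($X = \left(50 - 16\right) + 16 = 34 + 16 = 50$)
$\left(X + Q{\left(-8,-12 \right)}\right)^{2} = \left(50 + 2 \left(-12\right)\right)^{2} = \left(50 - 24\right)^{2} = 26^{2} = 676$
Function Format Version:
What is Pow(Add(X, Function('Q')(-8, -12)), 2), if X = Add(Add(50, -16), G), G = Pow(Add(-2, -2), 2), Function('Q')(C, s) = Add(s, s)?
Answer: 676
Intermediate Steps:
Function('Q')(C, s) = Mul(2, s)
G = 16 (G = Pow(-4, 2) = 16)
X = 50 (X = Add(Add(50, -16), 16) = Add(34, 16) = 50)
Pow(Add(X, Function('Q')(-8, -12)), 2) = Pow(Add(50, Mul(2, -12)), 2) = Pow(Add(50, -24), 2) = Pow(26, 2) = 676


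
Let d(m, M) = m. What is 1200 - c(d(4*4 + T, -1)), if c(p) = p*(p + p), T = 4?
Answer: 400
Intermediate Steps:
c(p) = 2*p² (c(p) = p*(2*p) = 2*p²)
1200 - c(d(4*4 + T, -1)) = 1200 - 2*(4*4 + 4)² = 1200 - 2*(16 + 4)² = 1200 - 2*20² = 1200 - 2*400 = 1200 - 1*800 = 1200 - 800 = 400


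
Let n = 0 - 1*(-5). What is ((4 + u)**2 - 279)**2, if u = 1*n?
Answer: 39204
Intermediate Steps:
n = 5 (n = 0 + 5 = 5)
u = 5 (u = 1*5 = 5)
((4 + u)**2 - 279)**2 = ((4 + 5)**2 - 279)**2 = (9**2 - 279)**2 = (81 - 279)**2 = (-198)**2 = 39204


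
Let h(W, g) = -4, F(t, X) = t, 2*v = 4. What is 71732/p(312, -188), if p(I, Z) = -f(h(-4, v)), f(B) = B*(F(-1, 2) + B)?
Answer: -17933/5 ≈ -3586.6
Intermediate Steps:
v = 2 (v = (½)*4 = 2)
f(B) = B*(-1 + B)
p(I, Z) = -20 (p(I, Z) = -(-4)*(-1 - 4) = -(-4)*(-5) = -1*20 = -20)
71732/p(312, -188) = 71732/(-20) = 71732*(-1/20) = -17933/5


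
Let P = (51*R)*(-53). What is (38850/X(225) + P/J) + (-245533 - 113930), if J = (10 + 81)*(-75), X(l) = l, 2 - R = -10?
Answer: -2452124089/6825 ≈ -3.5929e+5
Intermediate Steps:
R = 12 (R = 2 - 1*(-10) = 2 + 10 = 12)
J = -6825 (J = 91*(-75) = -6825)
P = -32436 (P = (51*12)*(-53) = 612*(-53) = -32436)
(38850/X(225) + P/J) + (-245533 - 113930) = (38850/225 - 32436/(-6825)) + (-245533 - 113930) = (38850*(1/225) - 32436*(-1/6825)) - 359463 = (518/3 + 10812/2275) - 359463 = 1210886/6825 - 359463 = -2452124089/6825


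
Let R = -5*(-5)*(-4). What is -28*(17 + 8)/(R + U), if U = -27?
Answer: 700/127 ≈ 5.5118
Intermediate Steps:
R = -100 (R = 25*(-4) = -100)
-28*(17 + 8)/(R + U) = -28*(17 + 8)/(-100 - 27) = -700/(-127) = -700*(-1)/127 = -28*(-25/127) = 700/127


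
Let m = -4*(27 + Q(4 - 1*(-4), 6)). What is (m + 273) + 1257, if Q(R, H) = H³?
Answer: 558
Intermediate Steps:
m = -972 (m = -4*(27 + 6³) = -4*(27 + 216) = -4*243 = -972)
(m + 273) + 1257 = (-972 + 273) + 1257 = -699 + 1257 = 558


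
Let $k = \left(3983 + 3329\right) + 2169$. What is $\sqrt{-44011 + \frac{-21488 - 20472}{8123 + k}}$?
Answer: $\frac{i \sqrt{94720718589}}{1467} \approx 209.79 i$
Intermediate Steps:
$k = 9481$ ($k = 7312 + 2169 = 9481$)
$\sqrt{-44011 + \frac{-21488 - 20472}{8123 + k}} = \sqrt{-44011 + \frac{-21488 - 20472}{8123 + 9481}} = \sqrt{-44011 - \frac{41960}{17604}} = \sqrt{-44011 - \frac{10490}{4401}} = \sqrt{- \frac{193702901}{4401}} = \frac{i \sqrt{94720718589}}{1467}$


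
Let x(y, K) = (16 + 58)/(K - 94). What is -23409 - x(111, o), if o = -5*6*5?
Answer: -2855861/122 ≈ -23409.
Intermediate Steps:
o = -150 (o = -30*5 = -150)
x(y, K) = 74/(-94 + K)
-23409 - x(111, o) = -23409 - 74/(-94 - 150) = -23409 - 74/(-244) = -23409 - 74*(-1)/244 = -23409 - 1*(-37/122) = -23409 + 37/122 = -2855861/122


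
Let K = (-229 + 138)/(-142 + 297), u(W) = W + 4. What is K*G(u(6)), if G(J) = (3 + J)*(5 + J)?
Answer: -3549/31 ≈ -114.48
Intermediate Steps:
u(W) = 4 + W
K = -91/155 ≈ -0.58710
K*G(u(6)) = -91*(15 + (4 + 6)² + 8*(4 + 6))/155 = -91*(15 + 10² + 8*10)/155 = -91*(15 + 100 + 80)/155 = -91/155*195 = -3549/31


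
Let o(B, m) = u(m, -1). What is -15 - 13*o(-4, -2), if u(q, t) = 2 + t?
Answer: -28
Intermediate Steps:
o(B, m) = 1 (o(B, m) = 2 - 1 = 1)
-15 - 13*o(-4, -2) = -15 - 13*1 = -15 - 13 = -28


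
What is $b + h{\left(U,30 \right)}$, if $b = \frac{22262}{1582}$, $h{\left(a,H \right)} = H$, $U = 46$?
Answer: $\frac{34861}{791} \approx 44.072$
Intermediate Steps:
$b = \frac{11131}{791}$ ($b = 22262 \cdot \frac{1}{1582} = \frac{11131}{791} \approx 14.072$)
$b + h{\left(U,30 \right)} = \frac{11131}{791} + 30 = \frac{34861}{791}$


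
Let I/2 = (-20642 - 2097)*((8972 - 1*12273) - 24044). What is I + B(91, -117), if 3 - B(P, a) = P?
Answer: 1243595822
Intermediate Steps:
B(P, a) = 3 - P
I = 1243595910 (I = 2*((-20642 - 2097)*((8972 - 1*12273) - 24044)) = 2*(-22739*((8972 - 12273) - 24044)) = 2*(-22739*(-3301 - 24044)) = 2*(-22739*(-27345)) = 2*621797955 = 1243595910)
I + B(91, -117) = 1243595910 + (3 - 1*91) = 1243595910 + (3 - 91) = 1243595910 - 88 = 1243595822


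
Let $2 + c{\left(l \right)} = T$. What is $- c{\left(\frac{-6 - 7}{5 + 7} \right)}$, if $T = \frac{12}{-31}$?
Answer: $\frac{74}{31} \approx 2.3871$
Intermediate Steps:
$T = - \frac{12}{31}$ ($T = 12 \left(- \frac{1}{31}\right) = - \frac{12}{31} \approx -0.3871$)
$c{\left(l \right)} = - \frac{74}{31}$ ($c{\left(l \right)} = -2 - \frac{12}{31} = - \frac{74}{31}$)
$- c{\left(\frac{-6 - 7}{5 + 7} \right)} = \left(-1\right) \left(- \frac{74}{31}\right) = \frac{74}{31}$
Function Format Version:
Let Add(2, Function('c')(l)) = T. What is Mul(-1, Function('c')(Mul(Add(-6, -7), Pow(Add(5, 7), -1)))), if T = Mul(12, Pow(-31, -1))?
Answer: Rational(74, 31) ≈ 2.3871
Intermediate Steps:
T = Rational(-12, 31) (T = Mul(12, Rational(-1, 31)) = Rational(-12, 31) ≈ -0.38710)
Function('c')(l) = Rational(-74, 31) (Function('c')(l) = Add(-2, Rational(-12, 31)) = Rational(-74, 31))
Mul(-1, Function('c')(Mul(Add(-6, -7), Pow(Add(5, 7), -1)))) = Mul(-1, Rational(-74, 31)) = Rational(74, 31)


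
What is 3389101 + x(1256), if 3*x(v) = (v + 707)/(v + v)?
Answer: 25540267099/7536 ≈ 3.3891e+6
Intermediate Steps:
x(v) = (707 + v)/(6*v) (x(v) = ((v + 707)/(v + v))/3 = ((707 + v)/((2*v)))/3 = ((707 + v)*(1/(2*v)))/3 = ((707 + v)/(2*v))/3 = (707 + v)/(6*v))
3389101 + x(1256) = 3389101 + (⅙)*(707 + 1256)/1256 = 3389101 + (⅙)*(1/1256)*1963 = 3389101 + 1963/7536 = 25540267099/7536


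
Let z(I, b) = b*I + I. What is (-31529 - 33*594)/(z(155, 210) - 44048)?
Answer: 51131/11343 ≈ 4.5077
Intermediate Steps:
z(I, b) = I + I*b (z(I, b) = I*b + I = I + I*b)
(-31529 - 33*594)/(z(155, 210) - 44048) = (-31529 - 33*594)/(155*(1 + 210) - 44048) = (-31529 - 19602)/(155*211 - 44048) = -51131/(32705 - 44048) = -51131/(-11343) = -51131*(-1/11343) = 51131/11343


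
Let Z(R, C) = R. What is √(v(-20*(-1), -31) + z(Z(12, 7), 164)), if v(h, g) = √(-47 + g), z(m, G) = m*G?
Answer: √(1968 + I*√78) ≈ 44.362 + 0.09954*I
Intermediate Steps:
z(m, G) = G*m
√(v(-20*(-1), -31) + z(Z(12, 7), 164)) = √(√(-47 - 31) + 164*12) = √(√(-78) + 1968) = √(I*√78 + 1968) = √(1968 + I*√78)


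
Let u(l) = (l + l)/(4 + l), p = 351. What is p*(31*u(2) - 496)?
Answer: -166842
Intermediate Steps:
u(l) = 2*l/(4 + l) (u(l) = (2*l)/(4 + l) = 2*l/(4 + l))
p*(31*u(2) - 496) = 351*(31*(2*2/(4 + 2)) - 496) = 351*(31*(2*2/6) - 496) = 351*(31*(2*2*(⅙)) - 496) = 351*(31*(⅔) - 496) = 351*(62/3 - 496) = 351*(-1426/3) = -166842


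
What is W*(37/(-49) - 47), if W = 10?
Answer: -23400/49 ≈ -477.55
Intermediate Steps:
W*(37/(-49) - 47) = 10*(37/(-49) - 47) = 10*(37*(-1/49) - 47) = 10*(-37/49 - 47) = 10*(-2340/49) = -23400/49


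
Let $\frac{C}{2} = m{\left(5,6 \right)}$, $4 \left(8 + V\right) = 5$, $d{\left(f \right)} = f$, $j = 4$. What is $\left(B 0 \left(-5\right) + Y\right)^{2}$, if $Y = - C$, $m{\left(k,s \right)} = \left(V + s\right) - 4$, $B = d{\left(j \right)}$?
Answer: $\frac{361}{4} \approx 90.25$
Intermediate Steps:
$V = - \frac{27}{4}$ ($V = -8 + \frac{1}{4} \cdot 5 = -8 + \frac{5}{4} = - \frac{27}{4} \approx -6.75$)
$B = 4$
$m{\left(k,s \right)} = - \frac{43}{4} + s$ ($m{\left(k,s \right)} = \left(- \frac{27}{4} + s\right) - 4 = - \frac{43}{4} + s$)
$C = - \frac{19}{2}$ ($C = 2 \left(- \frac{43}{4} + 6\right) = 2 \left(- \frac{19}{4}\right) = - \frac{19}{2} \approx -9.5$)
$Y = \frac{19}{2}$ ($Y = \left(-1\right) \left(- \frac{19}{2}\right) = \frac{19}{2} \approx 9.5$)
$\left(B 0 \left(-5\right) + Y\right)^{2} = \left(4 \cdot 0 \left(-5\right) + \frac{19}{2}\right)^{2} = \left(0 \left(-5\right) + \frac{19}{2}\right)^{2} = \left(0 + \frac{19}{2}\right)^{2} = \left(\frac{19}{2}\right)^{2} = \frac{361}{4}$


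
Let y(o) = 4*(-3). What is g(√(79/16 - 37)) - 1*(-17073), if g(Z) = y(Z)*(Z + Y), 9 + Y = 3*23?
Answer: 16353 - 9*I*√57 ≈ 16353.0 - 67.948*I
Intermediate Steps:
y(o) = -12
Y = 60 (Y = -9 + 3*23 = -9 + 69 = 60)
g(Z) = -720 - 12*Z (g(Z) = -12*(Z + 60) = -12*(60 + Z) = -720 - 12*Z)
g(√(79/16 - 37)) - 1*(-17073) = (-720 - 12*√(79/16 - 37)) - 1*(-17073) = (-720 - 12*√(79*(1/16) - 37)) + 17073 = (-720 - 12*√(79/16 - 37)) + 17073 = (-720 - 9*I*√57) + 17073 = 16353 - 9*I*√57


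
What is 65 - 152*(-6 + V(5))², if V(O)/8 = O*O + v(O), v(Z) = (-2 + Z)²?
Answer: -10754847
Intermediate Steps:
V(O) = 8*O² + 8*(-2 + O)² (V(O) = 8*(O*O + (-2 + O)²) = 8*(O² + (-2 + O)²) = 8*O² + 8*(-2 + O)²)
65 - 152*(-6 + V(5))² = 65 - 152*(-6 + (8*5² + 8*(-2 + 5)²))² = 65 - 152*(-6 + (8*25 + 8*3²))² = 65 - 152*(-6 + (200 + 8*9))² = 65 - 152*(-6 + (200 + 72))² = 65 - 152*(-6 + 272)² = 65 - 152*266² = 65 - 152*70756 = 65 - 10754912 = -10754847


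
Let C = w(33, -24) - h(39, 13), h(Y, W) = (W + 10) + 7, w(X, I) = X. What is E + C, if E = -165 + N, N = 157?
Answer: -5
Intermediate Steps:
h(Y, W) = 17 + W (h(Y, W) = (10 + W) + 7 = 17 + W)
C = 3 (C = 33 - (17 + 13) = 33 - 1*30 = 33 - 30 = 3)
E = -8 (E = -165 + 157 = -8)
E + C = -8 + 3 = -5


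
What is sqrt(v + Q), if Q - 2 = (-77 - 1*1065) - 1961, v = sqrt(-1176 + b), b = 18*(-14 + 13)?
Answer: sqrt(-3101 + I*sqrt(1194)) ≈ 0.3103 + 55.688*I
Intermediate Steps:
b = -18 (b = 18*(-1) = -18)
v = I*sqrt(1194) (v = sqrt(-1176 - 18) = sqrt(-1194) = I*sqrt(1194) ≈ 34.554*I)
Q = -3101 (Q = 2 + ((-77 - 1*1065) - 1961) = 2 + ((-77 - 1065) - 1961) = 2 + (-1142 - 1961) = 2 - 3103 = -3101)
sqrt(v + Q) = sqrt(I*sqrt(1194) - 3101) = sqrt(-3101 + I*sqrt(1194))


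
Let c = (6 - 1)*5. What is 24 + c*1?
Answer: 49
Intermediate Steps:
c = 25 (c = 5*5 = 25)
24 + c*1 = 24 + 25*1 = 24 + 25 = 49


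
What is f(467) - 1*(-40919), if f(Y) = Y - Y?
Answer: 40919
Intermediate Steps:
f(Y) = 0
f(467) - 1*(-40919) = 0 - 1*(-40919) = 0 + 40919 = 40919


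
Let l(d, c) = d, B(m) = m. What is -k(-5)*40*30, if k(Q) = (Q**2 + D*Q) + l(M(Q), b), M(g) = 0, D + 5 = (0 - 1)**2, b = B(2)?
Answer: -54000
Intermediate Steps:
b = 2
D = -4 (D = -5 + (0 - 1)**2 = -5 + (-1)**2 = -5 + 1 = -4)
k(Q) = Q**2 - 4*Q (k(Q) = (Q**2 - 4*Q) + 0 = Q**2 - 4*Q)
-k(-5)*40*30 = --5*(-4 - 5)*40*30 = --5*(-9)*40*30 = -45*40*30 = -1800*30 = -1*54000 = -54000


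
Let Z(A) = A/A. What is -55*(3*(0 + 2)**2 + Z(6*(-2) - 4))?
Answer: -715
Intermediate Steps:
Z(A) = 1
-55*(3*(0 + 2)**2 + Z(6*(-2) - 4)) = -55*(3*(0 + 2)**2 + 1) = -55*(3*2**2 + 1) = -55*(3*4 + 1) = -55*(12 + 1) = -55*13 = -715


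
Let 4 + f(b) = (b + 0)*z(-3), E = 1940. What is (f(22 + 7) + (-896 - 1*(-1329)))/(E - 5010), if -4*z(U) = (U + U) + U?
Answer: -1977/12280 ≈ -0.16099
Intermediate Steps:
z(U) = -3*U/4 (z(U) = -((U + U) + U)/4 = -(2*U + U)/4 = -3*U/4)
f(b) = -4 + 9*b/4 (f(b) = -4 + (b + 0)*(-¾*(-3)) = -4 + b*(9/4) = -4 + 9*b/4)
(f(22 + 7) + (-896 - 1*(-1329)))/(E - 5010) = ((-4 + 9*(22 + 7)/4) + (-896 - 1*(-1329)))/(1940 - 5010) = ((-4 + (9/4)*29) + (-896 + 1329))/(-3070) = ((-4 + 261/4) + 433)*(-1/3070) = (245/4 + 433)*(-1/3070) = (1977/4)*(-1/3070) = -1977/12280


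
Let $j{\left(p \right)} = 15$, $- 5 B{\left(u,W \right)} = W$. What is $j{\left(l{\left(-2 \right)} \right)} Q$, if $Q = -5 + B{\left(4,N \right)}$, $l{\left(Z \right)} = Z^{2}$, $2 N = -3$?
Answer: $- \frac{141}{2} \approx -70.5$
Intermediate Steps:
$N = - \frac{3}{2}$ ($N = \frac{1}{2} \left(-3\right) = - \frac{3}{2} \approx -1.5$)
$B{\left(u,W \right)} = - \frac{W}{5}$
$Q = - \frac{47}{10}$ ($Q = -5 - - \frac{3}{10} = -5 + \frac{3}{10} = - \frac{47}{10} \approx -4.7$)
$j{\left(l{\left(-2 \right)} \right)} Q = 15 \left(- \frac{47}{10}\right) = - \frac{141}{2}$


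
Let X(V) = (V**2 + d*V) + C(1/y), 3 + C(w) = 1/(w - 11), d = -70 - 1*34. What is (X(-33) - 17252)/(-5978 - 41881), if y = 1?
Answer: 42447/159530 ≈ 0.26608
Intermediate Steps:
d = -104 (d = -70 - 34 = -104)
C(w) = -3 + 1/(-11 + w) (C(w) = -3 + 1/(w - 11) = -3 + 1/(-11 + w))
X(V) = -31/10 + V**2 - 104*V (X(V) = (V**2 - 104*V) + (34 - 3/1)/(-11 + 1/1) = (V**2 - 104*V) + (34 - 3*1)/(-11 + 1) = (V**2 - 104*V) + (34 - 3)/(-10) = (V**2 - 104*V) - 1/10*31 = (V**2 - 104*V) - 31/10 = -31/10 + V**2 - 104*V)
(X(-33) - 17252)/(-5978 - 41881) = ((-31/10 + (-33)**2 - 104*(-33)) - 17252)/(-5978 - 41881) = ((-31/10 + 1089 + 3432) - 17252)/(-47859) = (45179/10 - 17252)*(-1/47859) = -127341/10*(-1/47859) = 42447/159530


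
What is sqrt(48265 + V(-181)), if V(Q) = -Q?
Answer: sqrt(48446) ≈ 220.10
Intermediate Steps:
sqrt(48265 + V(-181)) = sqrt(48265 - 1*(-181)) = sqrt(48265 + 181) = sqrt(48446)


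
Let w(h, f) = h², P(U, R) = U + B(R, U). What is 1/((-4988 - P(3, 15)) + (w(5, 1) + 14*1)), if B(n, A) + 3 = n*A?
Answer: -1/4994 ≈ -0.00020024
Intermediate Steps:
B(n, A) = -3 + A*n (B(n, A) = -3 + n*A = -3 + A*n)
P(U, R) = -3 + U + R*U (P(U, R) = U + (-3 + U*R) = U + (-3 + R*U) = -3 + U + R*U)
1/((-4988 - P(3, 15)) + (w(5, 1) + 14*1)) = 1/((-4988 - (-3 + 3 + 15*3)) + (5² + 14*1)) = 1/((-4988 - (-3 + 3 + 45)) + (25 + 14)) = 1/((-4988 - 1*45) + 39) = 1/((-4988 - 45) + 39) = 1/(-5033 + 39) = 1/(-4994) = -1/4994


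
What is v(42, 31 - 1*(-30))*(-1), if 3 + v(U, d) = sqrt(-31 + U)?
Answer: 3 - sqrt(11) ≈ -0.31662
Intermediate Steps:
v(U, d) = -3 + sqrt(-31 + U)
v(42, 31 - 1*(-30))*(-1) = (-3 + sqrt(-31 + 42))*(-1) = (-3 + sqrt(11))*(-1) = 3 - sqrt(11)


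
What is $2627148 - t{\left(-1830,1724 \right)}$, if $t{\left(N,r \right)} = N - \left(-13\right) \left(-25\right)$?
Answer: $2629303$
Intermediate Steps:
$t{\left(N,r \right)} = -325 + N$ ($t{\left(N,r \right)} = N - 325 = -325 + N$)
$2627148 - t{\left(-1830,1724 \right)} = 2627148 - \left(-325 - 1830\right) = 2627148 - -2155 = 2627148 + 2155 = 2629303$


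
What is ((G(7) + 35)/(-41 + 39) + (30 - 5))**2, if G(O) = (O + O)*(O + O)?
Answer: 32761/4 ≈ 8190.3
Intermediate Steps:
G(O) = 4*O**2 (G(O) = (2*O)*(2*O) = 4*O**2)
((G(7) + 35)/(-41 + 39) + (30 - 5))**2 = ((4*7**2 + 35)/(-41 + 39) + (30 - 5))**2 = ((4*49 + 35)/(-2) + 25)**2 = ((196 + 35)*(-1/2) + 25)**2 = (231*(-1/2) + 25)**2 = (-231/2 + 25)**2 = (-181/2)**2 = 32761/4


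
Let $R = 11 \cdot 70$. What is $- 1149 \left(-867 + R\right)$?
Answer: $111453$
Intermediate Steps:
$R = 770$
$- 1149 \left(-867 + R\right) = - 1149 \left(-867 + 770\right) = \left(-1149\right) \left(-97\right) = 111453$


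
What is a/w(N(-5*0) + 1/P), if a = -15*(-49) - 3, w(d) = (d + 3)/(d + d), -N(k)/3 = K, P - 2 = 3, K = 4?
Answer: 21594/11 ≈ 1963.1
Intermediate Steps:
P = 5 (P = 2 + 3 = 5)
N(k) = -12 (N(k) = -3*4 = -12)
w(d) = (3 + d)/(2*d) (w(d) = (3 + d)/((2*d)) = (3 + d)*(1/(2*d)) = (3 + d)/(2*d))
a = 732 (a = 735 - 3 = 732)
a/w(N(-5*0) + 1/P) = 732/(((3 + (-12 + 1/5))/(2*(-12 + 1/5)))) = 732/(((3 + (-12 + ⅕))/(2*(-12 + ⅕)))) = 732/(((3 - 59/5)/(2*(-59/5)))) = 732/(((½)*(-5/59)*(-44/5))) = 732/(22/59) = 732*(59/22) = 21594/11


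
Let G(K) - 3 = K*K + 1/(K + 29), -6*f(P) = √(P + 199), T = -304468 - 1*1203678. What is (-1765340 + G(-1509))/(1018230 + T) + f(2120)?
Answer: -757381119/725075680 - √2319/6 ≈ -9.0706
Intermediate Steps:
T = -1508146 (T = -304468 - 1203678 = -1508146)
f(P) = -√(199 + P)/6 (f(P) = -√(P + 199)/6 = -√(199 + P)/6)
G(K) = 3 + K² + 1/(29 + K) (G(K) = 3 + (K*K + 1/(K + 29)) = 3 + (K² + 1/(29 + K)) = 3 + K² + 1/(29 + K))
(-1765340 + G(-1509))/(1018230 + T) + f(2120) = (-1765340 + (88 + (-1509)³ + 3*(-1509) + 29*(-1509)²)/(29 - 1509))/(1018230 - 1508146) - √(199 + 2120)/6 = (-1765340 + (88 - 3436115229 - 4527 + 29*2277081)/(-1480))/(-489916) - √2319/6 = (-1765340 - (88 - 3436115229 - 4527 + 66035349)/1480)*(-1/489916) - √2319/6 = (-1765340 - 1/1480*(-3370084319))*(-1/489916) - √2319/6 = (-1765340 + 3370084319/1480)*(-1/489916) - √2319/6 = (757381119/1480)*(-1/489916) - √2319/6 = -757381119/725075680 - √2319/6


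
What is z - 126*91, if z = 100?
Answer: -11366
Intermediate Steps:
z - 126*91 = 100 - 126*91 = 100 - 11466 = -11366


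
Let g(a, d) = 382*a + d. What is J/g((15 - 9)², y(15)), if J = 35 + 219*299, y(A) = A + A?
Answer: 32758/6891 ≈ 4.7537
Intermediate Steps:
y(A) = 2*A
J = 65516 (J = 35 + 65481 = 65516)
g(a, d) = d + 382*a
J/g((15 - 9)², y(15)) = 65516/(2*15 + 382*(15 - 9)²) = 65516/(30 + 382*6²) = 65516/(30 + 382*36) = 65516/(30 + 13752) = 65516/13782 = 65516*(1/13782) = 32758/6891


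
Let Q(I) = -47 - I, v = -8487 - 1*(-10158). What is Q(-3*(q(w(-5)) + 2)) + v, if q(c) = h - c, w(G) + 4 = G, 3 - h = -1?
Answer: 1669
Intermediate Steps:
h = 4 (h = 3 - 1*(-1) = 3 + 1 = 4)
w(G) = -4 + G
q(c) = 4 - c
v = 1671 (v = -8487 + 10158 = 1671)
Q(-3*(q(w(-5)) + 2)) + v = (-47 - (-3)*((4 - (-4 - 5)) + 2)) + 1671 = (-47 - (-3)*((4 - 1*(-9)) + 2)) + 1671 = (-47 - (-3)*((4 + 9) + 2)) + 1671 = (-47 - (-3)*(13 + 2)) + 1671 = (-47 - (-3)*15) + 1671 = (-47 - 1*(-45)) + 1671 = (-47 + 45) + 1671 = -2 + 1671 = 1669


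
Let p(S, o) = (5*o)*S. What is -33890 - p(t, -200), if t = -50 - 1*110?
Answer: -193890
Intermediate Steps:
t = -160 (t = -50 - 110 = -160)
p(S, o) = 5*S*o
-33890 - p(t, -200) = -33890 - 5*(-160)*(-200) = -33890 - 1*160000 = -33890 - 160000 = -193890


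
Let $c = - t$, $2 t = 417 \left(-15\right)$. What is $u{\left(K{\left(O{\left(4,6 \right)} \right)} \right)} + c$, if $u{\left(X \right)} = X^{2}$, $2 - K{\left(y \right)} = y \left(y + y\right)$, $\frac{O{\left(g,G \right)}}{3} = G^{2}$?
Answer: $\frac{1088210807}{2} \approx 5.4411 \cdot 10^{8}$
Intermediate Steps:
$O{\left(g,G \right)} = 3 G^{2}$
$K{\left(y \right)} = 2 - 2 y^{2}$ ($K{\left(y \right)} = 2 - y \left(y + y\right) = 2 - y 2 y = 2 - 2 y^{2}$)
$t = - \frac{6255}{2}$ ($t = \frac{417 \left(-15\right)}{2} = \frac{1}{2} \left(-6255\right) = - \frac{6255}{2} \approx -3127.5$)
$c = \frac{6255}{2}$ ($c = \left(-1\right) \left(- \frac{6255}{2}\right) = \frac{6255}{2} \approx 3127.5$)
$u{\left(K{\left(O{\left(4,6 \right)} \right)} \right)} + c = \left(2 - 2 \left(3 \cdot 6^{2}\right)^{2}\right)^{2} + \frac{6255}{2} = \left(2 - 2 \left(3 \cdot 36\right)^{2}\right)^{2} + \frac{6255}{2} = \left(2 - 2 \cdot 108^{2}\right)^{2} + \frac{6255}{2} = \left(2 - 23328\right)^{2} + \frac{6255}{2} = \left(-23326\right)^{2} + \frac{6255}{2} = 544102276 + \frac{6255}{2} = \frac{1088210807}{2}$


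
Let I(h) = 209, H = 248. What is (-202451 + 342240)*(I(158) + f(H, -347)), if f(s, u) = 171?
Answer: 53119820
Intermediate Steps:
(-202451 + 342240)*(I(158) + f(H, -347)) = (-202451 + 342240)*(209 + 171) = 139789*380 = 53119820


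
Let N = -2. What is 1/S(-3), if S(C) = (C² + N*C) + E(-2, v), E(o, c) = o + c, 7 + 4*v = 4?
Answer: 4/49 ≈ 0.081633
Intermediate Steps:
v = -¾ (v = -7/4 + (¼)*4 = -7/4 + 1 = -¾ ≈ -0.75000)
E(o, c) = c + o
S(C) = -11/4 + C² - 2*C (S(C) = (C² - 2*C) + (-¾ - 2) = (C² - 2*C) - 11/4 = -11/4 + C² - 2*C)
1/S(-3) = 1/(-11/4 + (-3)² - 2*(-3)) = 1/(-11/4 + 9 + 6) = 1/(49/4) = 4/49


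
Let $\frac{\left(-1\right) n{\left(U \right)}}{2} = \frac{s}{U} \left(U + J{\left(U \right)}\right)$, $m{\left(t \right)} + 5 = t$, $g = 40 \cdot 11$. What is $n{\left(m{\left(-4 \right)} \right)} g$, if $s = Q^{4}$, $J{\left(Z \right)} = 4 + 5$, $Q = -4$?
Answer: $0$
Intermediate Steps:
$g = 440$
$J{\left(Z \right)} = 9$
$m{\left(t \right)} = -5 + t$
$s = 256$ ($s = \left(-4\right)^{4} = 256$)
$n{\left(U \right)} = - \frac{512 \left(9 + U\right)}{U}$ ($n{\left(U \right)} = - 2 \frac{256}{U} \left(U + 9\right) = - 2 \frac{256}{U} \left(9 + U\right) = - 2 \frac{256 \left(9 + U\right)}{U} = - \frac{512 \left(9 + U\right)}{U}$)
$n{\left(m{\left(-4 \right)} \right)} g = \left(-512 - \frac{4608}{-5 - 4}\right) 440 = \left(-512 - \frac{4608}{-9}\right) 440 = \left(-512 - -512\right) 440 = \left(-512 + 512\right) 440 = 0 \cdot 440 = 0$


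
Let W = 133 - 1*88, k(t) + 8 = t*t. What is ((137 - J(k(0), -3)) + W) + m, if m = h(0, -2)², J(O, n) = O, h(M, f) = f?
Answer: 194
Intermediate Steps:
k(t) = -8 + t² (k(t) = -8 + t*t = -8 + t²)
m = 4 (m = (-2)² = 4)
W = 45 (W = 133 - 88 = 45)
((137 - J(k(0), -3)) + W) + m = ((137 - (-8 + 0²)) + 45) + 4 = ((137 - (-8 + 0)) + 45) + 4 = ((137 - 1*(-8)) + 45) + 4 = ((137 + 8) + 45) + 4 = (145 + 45) + 4 = 190 + 4 = 194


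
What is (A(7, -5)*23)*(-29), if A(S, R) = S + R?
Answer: -1334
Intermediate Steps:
A(S, R) = R + S
(A(7, -5)*23)*(-29) = ((-5 + 7)*23)*(-29) = (2*23)*(-29) = 46*(-29) = -1334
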